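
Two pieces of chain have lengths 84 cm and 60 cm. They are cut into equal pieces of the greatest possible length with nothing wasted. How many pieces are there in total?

Piece length = gcd(84, 60).
84 = 2^2 × 3 × 7
60 = 2^2 × 3 × 5
gcd(84, 60) = 2^2 × 3 = 12.
Total pieces = 84/12 + 60/12 = 7 + 5 = 12.

12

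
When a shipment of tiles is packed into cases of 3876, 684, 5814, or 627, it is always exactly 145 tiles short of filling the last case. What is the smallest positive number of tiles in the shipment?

Being 145 short of a full case of size k means N ≡ −145 (mod k), i.e. N + 145 is a multiple of each size.
3876 = 2^2 × 3 × 17 × 19
684 = 2^2 × 3^2 × 19
5814 = 2 × 3^2 × 17 × 19
627 = 3 × 11 × 19
LCM(3876, 684, 5814, 627) = 2^2 × 3^2 × 11 × 17 × 19 = 127908.
Smallest positive N is 127908 − 145 = 127763.

127763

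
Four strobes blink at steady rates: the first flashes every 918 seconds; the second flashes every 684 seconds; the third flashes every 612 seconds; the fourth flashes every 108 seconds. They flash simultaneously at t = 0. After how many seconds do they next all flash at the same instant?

34884 seconds

The first simultaneous occurrence is after LCM of the individual periods.
918 = 2 × 3^3 × 17
684 = 2^2 × 3^2 × 19
612 = 2^2 × 3^2 × 17
108 = 2^2 × 3^3
LCM(918, 684, 612, 108) = 2^2 × 3^3 × 17 × 19 = 34884.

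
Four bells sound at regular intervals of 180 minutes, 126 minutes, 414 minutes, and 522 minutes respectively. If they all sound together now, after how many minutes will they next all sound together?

We need the least common multiple of the intervals.
180 = 2^2 × 3^2 × 5
126 = 2 × 3^2 × 7
414 = 2 × 3^2 × 23
522 = 2 × 3^2 × 29
LCM(180, 126, 414, 522) = 2^2 × 3^2 × 5 × 7 × 23 × 29 = 840420.

840420 minutes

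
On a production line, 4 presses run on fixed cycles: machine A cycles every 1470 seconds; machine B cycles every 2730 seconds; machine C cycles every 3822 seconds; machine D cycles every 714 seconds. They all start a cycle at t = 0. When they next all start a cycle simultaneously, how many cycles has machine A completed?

They are all back at their starting positions together after one LCM of the periods.
1470 = 2 × 3 × 5 × 7^2
2730 = 2 × 3 × 5 × 7 × 13
3822 = 2 × 3 × 7^2 × 13
714 = 2 × 3 × 7 × 17
LCM(1470, 2730, 3822, 714) = 2 × 3 × 5 × 7^2 × 13 × 17 = 324870.
Cycles for period 1470: 324870 / 1470 = 221.

221 cycles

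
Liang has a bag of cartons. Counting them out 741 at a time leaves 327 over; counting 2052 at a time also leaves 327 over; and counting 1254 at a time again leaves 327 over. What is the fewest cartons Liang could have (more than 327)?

293763

N − 327 must be a common multiple of 741, 2052, and 1254.
741 = 3 × 13 × 19
2052 = 2^2 × 3^3 × 19
1254 = 2 × 3 × 11 × 19
LCM(741, 2052, 1254) = 2^2 × 3^3 × 11 × 13 × 19 = 293436.
Smallest N > 327 is LCM + 327 = 293436 + 327 = 293763.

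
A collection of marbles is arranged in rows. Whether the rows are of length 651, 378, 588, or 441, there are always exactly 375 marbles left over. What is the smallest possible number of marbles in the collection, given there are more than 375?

N − 375 must be a common multiple of 651, 378, 588, and 441.
651 = 3 × 7 × 31
378 = 2 × 3^3 × 7
588 = 2^2 × 3 × 7^2
441 = 3^2 × 7^2
LCM(651, 378, 588, 441) = 2^2 × 3^3 × 7^2 × 31 = 164052.
Smallest N > 375 is LCM + 375 = 164052 + 375 = 164427.

164427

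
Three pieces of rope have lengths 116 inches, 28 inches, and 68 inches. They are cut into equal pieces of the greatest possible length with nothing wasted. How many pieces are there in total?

Piece length = gcd(116, 28, 68).
116 = 2^2 × 29
28 = 2^2 × 7
68 = 2^2 × 17
gcd(116, 28, 68) = 2^2 = 4.
Total pieces = 116/4 + 28/4 + 68/4 = 29 + 7 + 17 = 53.

53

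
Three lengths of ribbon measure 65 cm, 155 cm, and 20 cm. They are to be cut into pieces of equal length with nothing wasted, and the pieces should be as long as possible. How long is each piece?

Each piece length must divide every original length, so the longest possible is gcd(65, 155, 20).
65 = 5 × 13
155 = 5 × 31
20 = 2^2 × 5
gcd(65, 155, 20) = 5.

5 cm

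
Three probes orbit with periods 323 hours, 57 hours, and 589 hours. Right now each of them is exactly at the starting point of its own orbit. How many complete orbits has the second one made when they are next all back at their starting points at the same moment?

They are all back at their starting positions together after one LCM of the periods.
323 = 17 × 19
57 = 3 × 19
589 = 19 × 31
LCM(323, 57, 589) = 3 × 17 × 19 × 31 = 30039.
Orbits for period 57: 30039 / 57 = 527.

527 orbits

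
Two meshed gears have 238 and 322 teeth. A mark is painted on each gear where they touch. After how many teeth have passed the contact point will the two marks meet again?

5474 teeth

They coincide at every common multiple of the periods; the first is the LCM.
238 = 2 × 7 × 17
322 = 2 × 7 × 23
LCM(238, 322) = 2 × 7 × 17 × 23 = 5474.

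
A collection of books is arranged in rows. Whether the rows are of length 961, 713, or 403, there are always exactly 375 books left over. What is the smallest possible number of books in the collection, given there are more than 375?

287714

N − 375 must be a common multiple of 961, 713, and 403.
961 = 31^2
713 = 23 × 31
403 = 13 × 31
LCM(961, 713, 403) = 13 × 23 × 31^2 = 287339.
Smallest N > 375 is LCM + 375 = 287339 + 375 = 287714.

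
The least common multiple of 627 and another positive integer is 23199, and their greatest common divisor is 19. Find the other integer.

gcd × lcm = product of the two integers, so the other integer is (19 × 23199) / 627 = 703.

703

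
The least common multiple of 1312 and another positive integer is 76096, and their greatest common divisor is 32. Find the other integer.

gcd × lcm = product of the two integers, so the other integer is (32 × 76096) / 1312 = 1856.

1856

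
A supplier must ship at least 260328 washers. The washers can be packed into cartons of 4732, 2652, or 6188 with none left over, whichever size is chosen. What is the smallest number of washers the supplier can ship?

The number of washers must be a common multiple of 4732, 2652, and 6188, so a multiple of their LCM.
4732 = 2^2 × 7 × 13^2
2652 = 2^2 × 3 × 13 × 17
6188 = 2^2 × 7 × 13 × 17
LCM(4732, 2652, 6188) = 2^2 × 3 × 7 × 13^2 × 17 = 241332.
Smallest multiple of 241332 that is ≥ 260328: ⌈260328/241332⌉ × 241332 = 2 × 241332 = 482664.

482664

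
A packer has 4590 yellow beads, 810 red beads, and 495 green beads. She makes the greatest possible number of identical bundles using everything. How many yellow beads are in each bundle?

102

Number of bundles = gcd(4590, 810, 495).
4590 = 2 × 3^3 × 5 × 17
810 = 2 × 3^4 × 5
495 = 3^2 × 5 × 11
gcd(4590, 810, 495) = 3^2 × 5 = 45.
yellow beads per bundle = 4590 / 45 = 102.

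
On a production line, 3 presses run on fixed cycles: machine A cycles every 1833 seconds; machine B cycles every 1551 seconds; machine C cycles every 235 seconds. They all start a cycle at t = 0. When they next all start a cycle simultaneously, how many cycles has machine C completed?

429 cycles

The first common completion time is the LCM of the periods.
1833 = 3 × 13 × 47
1551 = 3 × 11 × 47
235 = 5 × 47
LCM(1833, 1551, 235) = 3 × 5 × 11 × 13 × 47 = 100815.
Cycles for period 235: 100815 / 235 = 429.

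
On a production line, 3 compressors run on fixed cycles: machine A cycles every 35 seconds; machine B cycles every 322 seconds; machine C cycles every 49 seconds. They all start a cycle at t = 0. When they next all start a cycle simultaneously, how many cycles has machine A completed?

All finish a whole number of cycles simultaneously at t = LCM of the periods.
35 = 5 × 7
322 = 2 × 7 × 23
49 = 7^2
LCM(35, 322, 49) = 2 × 5 × 7^2 × 23 = 11270.
Cycles for period 35: 11270 / 35 = 322.

322 cycles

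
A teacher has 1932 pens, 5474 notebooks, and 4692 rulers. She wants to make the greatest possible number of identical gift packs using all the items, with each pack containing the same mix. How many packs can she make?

The pack count must divide each quantity, so the greatest is gcd(1932, 5474, 4692).
1932 = 2^2 × 3 × 7 × 23
5474 = 2 × 7 × 17 × 23
4692 = 2^2 × 3 × 17 × 23
gcd(1932, 5474, 4692) = 2 × 23 = 46.

46 packs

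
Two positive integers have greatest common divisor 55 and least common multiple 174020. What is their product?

9571100

For any two positive integers, gcd × lcm = product = 55 × 174020 = 9571100.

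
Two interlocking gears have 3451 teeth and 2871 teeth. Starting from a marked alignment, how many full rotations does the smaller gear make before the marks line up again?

119 rotations

They are all back at their starting positions together after one LCM of the periods.
3451 = 7 × 17 × 29
2871 = 3^2 × 11 × 29
LCM(3451, 2871) = 3^2 × 7 × 11 × 17 × 29 = 341649.
Rotations for period 2871: 341649 / 2871 = 119.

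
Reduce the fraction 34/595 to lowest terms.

2/35

34 = 2 × 17
595 = 5 × 7 × 17
gcd(34, 595) = 17.
Divide numerator and denominator by 17: 34/595 = 2/35.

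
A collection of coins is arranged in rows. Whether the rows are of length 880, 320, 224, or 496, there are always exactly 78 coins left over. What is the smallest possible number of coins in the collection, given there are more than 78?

763918

N − 78 must be a common multiple of 880, 320, 224, and 496.
880 = 2^4 × 5 × 11
320 = 2^6 × 5
224 = 2^5 × 7
496 = 2^4 × 31
LCM(880, 320, 224, 496) = 2^6 × 5 × 7 × 11 × 31 = 763840.
Smallest N > 78 is LCM + 78 = 763840 + 78 = 763918.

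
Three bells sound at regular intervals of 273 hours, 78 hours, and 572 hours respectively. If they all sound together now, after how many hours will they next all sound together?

They coincide at every common multiple of the periods; the first is the LCM.
273 = 3 × 7 × 13
78 = 2 × 3 × 13
572 = 2^2 × 11 × 13
LCM(273, 78, 572) = 2^2 × 3 × 7 × 11 × 13 = 12012.

12012 hours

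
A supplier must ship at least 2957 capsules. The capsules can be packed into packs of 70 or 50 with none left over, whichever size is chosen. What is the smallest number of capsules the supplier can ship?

The number of capsules must be a common multiple of 70 and 50, so a multiple of their LCM.
70 = 2 × 5 × 7
50 = 2 × 5^2
LCM(70, 50) = 2 × 5^2 × 7 = 350.
Smallest multiple of 350 that is ≥ 2957: ⌈2957/350⌉ × 350 = 9 × 350 = 3150.

3150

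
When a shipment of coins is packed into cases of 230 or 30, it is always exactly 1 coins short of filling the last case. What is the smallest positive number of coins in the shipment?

689

Being 1 short of a full case of size k means N ≡ −1 (mod k), i.e. N + 1 is a multiple of each size.
230 = 2 × 5 × 23
30 = 2 × 3 × 5
LCM(230, 30) = 2 × 3 × 5 × 23 = 690.
Smallest positive N is 690 − 1 = 689.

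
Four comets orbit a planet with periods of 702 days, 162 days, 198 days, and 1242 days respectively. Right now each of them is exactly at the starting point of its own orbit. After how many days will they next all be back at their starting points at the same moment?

The first simultaneous occurrence is after LCM of the individual periods.
702 = 2 × 3^3 × 13
162 = 2 × 3^4
198 = 2 × 3^2 × 11
1242 = 2 × 3^3 × 23
LCM(702, 162, 198, 1242) = 2 × 3^4 × 11 × 13 × 23 = 532818.

532818 days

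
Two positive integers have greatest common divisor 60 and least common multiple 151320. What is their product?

For any two positive integers, gcd × lcm = product = 60 × 151320 = 9079200.

9079200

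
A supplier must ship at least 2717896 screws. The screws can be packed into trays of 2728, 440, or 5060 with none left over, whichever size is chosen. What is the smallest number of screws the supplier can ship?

2823480

The number of screws must be a common multiple of 2728, 440, and 5060, so a multiple of their LCM.
2728 = 2^3 × 11 × 31
440 = 2^3 × 5 × 11
5060 = 2^2 × 5 × 11 × 23
LCM(2728, 440, 5060) = 2^3 × 5 × 11 × 23 × 31 = 313720.
Smallest multiple of 313720 that is ≥ 2717896: ⌈2717896/313720⌉ × 313720 = 9 × 313720 = 2823480.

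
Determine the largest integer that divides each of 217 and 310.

31

217 = 7 × 31
310 = 2 × 5 × 31
gcd(217, 310) = 31.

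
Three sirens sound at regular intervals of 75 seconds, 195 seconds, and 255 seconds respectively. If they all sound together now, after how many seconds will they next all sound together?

16575 seconds

They coincide at every common multiple of the periods; the first is the LCM.
75 = 3 × 5^2
195 = 3 × 5 × 13
255 = 3 × 5 × 17
LCM(75, 195, 255) = 3 × 5^2 × 13 × 17 = 16575.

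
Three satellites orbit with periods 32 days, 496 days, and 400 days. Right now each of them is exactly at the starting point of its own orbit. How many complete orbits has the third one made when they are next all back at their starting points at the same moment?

62 orbits

The first common completion time is the LCM of the periods.
32 = 2^5
496 = 2^4 × 31
400 = 2^4 × 5^2
LCM(32, 496, 400) = 2^5 × 5^2 × 31 = 24800.
Orbits for period 400: 24800 / 400 = 62.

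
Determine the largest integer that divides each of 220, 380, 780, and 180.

20

220 = 2^2 × 5 × 11
380 = 2^2 × 5 × 19
780 = 2^2 × 3 × 5 × 13
180 = 2^2 × 3^2 × 5
gcd(220, 380, 780, 180) = 2^2 × 5 = 20.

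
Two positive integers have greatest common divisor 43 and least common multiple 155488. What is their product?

For any two positive integers, gcd × lcm = product = 43 × 155488 = 6685984.

6685984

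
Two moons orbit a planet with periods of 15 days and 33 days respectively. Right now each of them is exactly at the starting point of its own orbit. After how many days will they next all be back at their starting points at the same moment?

We need the least common multiple of the intervals.
15 = 3 × 5
33 = 3 × 11
LCM(15, 33) = 3 × 5 × 11 = 165.

165 days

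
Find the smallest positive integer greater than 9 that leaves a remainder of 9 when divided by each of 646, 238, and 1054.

N − 9 must be a common multiple of 646, 238, and 1054.
646 = 2 × 17 × 19
238 = 2 × 7 × 17
1054 = 2 × 17 × 31
LCM(646, 238, 1054) = 2 × 7 × 17 × 19 × 31 = 140182.
Smallest N > 9 is LCM + 9 = 140182 + 9 = 140191.

140191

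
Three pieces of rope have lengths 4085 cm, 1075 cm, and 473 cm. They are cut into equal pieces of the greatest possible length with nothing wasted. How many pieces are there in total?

Piece length = gcd(4085, 1075, 473).
4085 = 5 × 19 × 43
1075 = 5^2 × 43
473 = 11 × 43
gcd(4085, 1075, 473) = 43.
Total pieces = 4085/43 + 1075/43 + 473/43 = 95 + 25 + 11 = 131.

131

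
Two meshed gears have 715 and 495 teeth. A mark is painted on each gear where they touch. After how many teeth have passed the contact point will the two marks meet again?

We need the least common multiple of the intervals.
715 = 5 × 11 × 13
495 = 3^2 × 5 × 11
LCM(715, 495) = 3^2 × 5 × 11 × 13 = 6435.

6435 teeth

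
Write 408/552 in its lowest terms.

408 = 2^3 × 3 × 17
552 = 2^3 × 3 × 23
gcd(408, 552) = 2^3 × 3 = 24.
Divide numerator and denominator by 24: 408/552 = 17/23.

17/23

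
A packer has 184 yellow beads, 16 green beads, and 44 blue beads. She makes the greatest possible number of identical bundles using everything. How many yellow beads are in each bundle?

46

Number of bundles = gcd(184, 16, 44).
184 = 2^3 × 23
16 = 2^4
44 = 2^2 × 11
gcd(184, 16, 44) = 2^2 = 4.
yellow beads per bundle = 184 / 4 = 46.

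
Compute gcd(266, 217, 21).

266 = 2 × 7 × 19
217 = 7 × 31
21 = 3 × 7
gcd(266, 217, 21) = 7.

7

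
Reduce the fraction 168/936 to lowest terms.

7/39

168 = 2^3 × 3 × 7
936 = 2^3 × 3^2 × 13
gcd(168, 936) = 2^3 × 3 = 24.
Divide numerator and denominator by 24: 168/936 = 7/39.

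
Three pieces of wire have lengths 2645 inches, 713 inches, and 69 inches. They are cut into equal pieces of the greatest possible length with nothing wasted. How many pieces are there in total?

Piece length = gcd(2645, 713, 69).
2645 = 5 × 23^2
713 = 23 × 31
69 = 3 × 23
gcd(2645, 713, 69) = 23.
Total pieces = 2645/23 + 713/23 + 69/23 = 115 + 31 + 3 = 149.

149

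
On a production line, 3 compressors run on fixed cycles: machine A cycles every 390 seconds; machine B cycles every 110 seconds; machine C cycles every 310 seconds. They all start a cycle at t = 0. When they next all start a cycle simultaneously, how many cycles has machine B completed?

The first common completion time is the LCM of the periods.
390 = 2 × 3 × 5 × 13
110 = 2 × 5 × 11
310 = 2 × 5 × 31
LCM(390, 110, 310) = 2 × 3 × 5 × 11 × 13 × 31 = 132990.
Cycles for period 110: 132990 / 110 = 1209.

1209 cycles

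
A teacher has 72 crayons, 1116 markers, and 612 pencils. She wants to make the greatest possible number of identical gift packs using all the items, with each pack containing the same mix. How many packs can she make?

36 packs

The pack count must divide each quantity, so the greatest is gcd(72, 1116, 612).
72 = 2^3 × 3^2
1116 = 2^2 × 3^2 × 31
612 = 2^2 × 3^2 × 17
gcd(72, 1116, 612) = 2^2 × 3^2 = 36.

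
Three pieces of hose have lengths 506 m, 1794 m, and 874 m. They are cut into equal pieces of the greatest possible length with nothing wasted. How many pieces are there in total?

69

Piece length = gcd(506, 1794, 874).
506 = 2 × 11 × 23
1794 = 2 × 3 × 13 × 23
874 = 2 × 19 × 23
gcd(506, 1794, 874) = 2 × 23 = 46.
Total pieces = 506/46 + 1794/46 + 874/46 = 11 + 39 + 19 = 69.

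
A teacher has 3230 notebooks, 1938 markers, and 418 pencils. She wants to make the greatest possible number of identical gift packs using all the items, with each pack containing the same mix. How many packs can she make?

The pack count must divide each quantity, so the greatest is gcd(3230, 1938, 418).
3230 = 2 × 5 × 17 × 19
1938 = 2 × 3 × 17 × 19
418 = 2 × 11 × 19
gcd(3230, 1938, 418) = 2 × 19 = 38.

38 packs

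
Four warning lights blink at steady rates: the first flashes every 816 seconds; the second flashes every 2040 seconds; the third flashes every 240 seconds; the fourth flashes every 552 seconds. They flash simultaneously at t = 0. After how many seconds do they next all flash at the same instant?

93840 seconds

They coincide at every common multiple of the periods; the first is the LCM.
816 = 2^4 × 3 × 17
2040 = 2^3 × 3 × 5 × 17
240 = 2^4 × 3 × 5
552 = 2^3 × 3 × 23
LCM(816, 2040, 240, 552) = 2^4 × 3 × 5 × 17 × 23 = 93840.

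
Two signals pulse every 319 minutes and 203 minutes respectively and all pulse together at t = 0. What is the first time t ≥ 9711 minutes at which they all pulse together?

11165 minutes

Joint pulses occur at multiples of LCM(319, 203).
319 = 11 × 29
203 = 7 × 29
LCM(319, 203) = 7 × 11 × 29 = 2233.
Smallest multiple of 2233 that is ≥ 9711: ⌈9711/2233⌉ × 2233 = 5 × 2233 = 11165.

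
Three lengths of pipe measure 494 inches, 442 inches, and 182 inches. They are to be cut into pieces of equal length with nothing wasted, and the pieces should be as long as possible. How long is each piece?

26 inches

The greatest length dividing all of 494, 442, and 182 is their gcd.
494 = 2 × 13 × 19
442 = 2 × 13 × 17
182 = 2 × 7 × 13
gcd(494, 442, 182) = 2 × 13 = 26.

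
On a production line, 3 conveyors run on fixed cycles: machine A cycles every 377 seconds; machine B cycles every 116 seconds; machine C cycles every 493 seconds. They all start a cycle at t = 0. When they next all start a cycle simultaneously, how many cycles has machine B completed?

221 cycles

They are all back at their starting positions together after one LCM of the periods.
377 = 13 × 29
116 = 2^2 × 29
493 = 17 × 29
LCM(377, 116, 493) = 2^2 × 13 × 17 × 29 = 25636.
Cycles for period 116: 25636 / 116 = 221.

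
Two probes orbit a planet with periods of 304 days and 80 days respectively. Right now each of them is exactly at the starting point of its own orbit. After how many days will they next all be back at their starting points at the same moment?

1520 days

The first simultaneous occurrence is after LCM of the individual periods.
304 = 2^4 × 19
80 = 2^4 × 5
LCM(304, 80) = 2^4 × 5 × 19 = 1520.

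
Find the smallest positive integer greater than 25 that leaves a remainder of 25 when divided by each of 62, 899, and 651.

N − 25 must be a common multiple of 62, 899, and 651.
62 = 2 × 31
899 = 29 × 31
651 = 3 × 7 × 31
LCM(62, 899, 651) = 2 × 3 × 7 × 29 × 31 = 37758.
Smallest N > 25 is LCM + 25 = 37758 + 25 = 37783.

37783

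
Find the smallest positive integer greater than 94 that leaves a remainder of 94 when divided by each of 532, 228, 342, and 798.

4882

N − 94 must be a common multiple of 532, 228, 342, and 798.
532 = 2^2 × 7 × 19
228 = 2^2 × 3 × 19
342 = 2 × 3^2 × 19
798 = 2 × 3 × 7 × 19
LCM(532, 228, 342, 798) = 2^2 × 3^2 × 7 × 19 = 4788.
Smallest N > 94 is LCM + 94 = 4788 + 94 = 4882.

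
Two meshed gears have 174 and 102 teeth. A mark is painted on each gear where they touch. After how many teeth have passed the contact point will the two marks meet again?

They coincide at every common multiple of the periods; the first is the LCM.
174 = 2 × 3 × 29
102 = 2 × 3 × 17
LCM(174, 102) = 2 × 3 × 17 × 29 = 2958.

2958 teeth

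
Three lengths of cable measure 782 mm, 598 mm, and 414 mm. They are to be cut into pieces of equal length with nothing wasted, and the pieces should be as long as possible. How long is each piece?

46 mm

The greatest length dividing all of 782, 598, and 414 is their gcd.
782 = 2 × 17 × 23
598 = 2 × 13 × 23
414 = 2 × 3^2 × 23
gcd(782, 598, 414) = 2 × 23 = 46.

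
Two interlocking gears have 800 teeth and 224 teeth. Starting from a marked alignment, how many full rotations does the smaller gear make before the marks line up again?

25 rotations

All finish a whole number of cycles simultaneously at t = LCM of the periods.
800 = 2^5 × 5^2
224 = 2^5 × 7
LCM(800, 224) = 2^5 × 5^2 × 7 = 5600.
Rotations for period 224: 5600 / 224 = 25.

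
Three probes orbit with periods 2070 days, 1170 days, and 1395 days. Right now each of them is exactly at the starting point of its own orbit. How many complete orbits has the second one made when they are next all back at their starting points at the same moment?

They are all back at their starting positions together after one LCM of the periods.
2070 = 2 × 3^2 × 5 × 23
1170 = 2 × 3^2 × 5 × 13
1395 = 3^2 × 5 × 31
LCM(2070, 1170, 1395) = 2 × 3^2 × 5 × 13 × 23 × 31 = 834210.
Orbits for period 1170: 834210 / 1170 = 713.

713 orbits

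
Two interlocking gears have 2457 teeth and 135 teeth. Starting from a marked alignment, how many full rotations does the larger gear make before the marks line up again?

The first common completion time is the LCM of the periods.
2457 = 3^3 × 7 × 13
135 = 3^3 × 5
LCM(2457, 135) = 3^3 × 5 × 7 × 13 = 12285.
Rotations for period 2457: 12285 / 2457 = 5.

5 rotations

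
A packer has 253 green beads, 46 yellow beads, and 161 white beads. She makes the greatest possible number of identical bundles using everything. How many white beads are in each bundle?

Number of bundles = gcd(253, 46, 161).
253 = 11 × 23
46 = 2 × 23
161 = 7 × 23
gcd(253, 46, 161) = 23.
white beads per bundle = 161 / 23 = 7.

7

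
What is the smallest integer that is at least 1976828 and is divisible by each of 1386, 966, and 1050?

The integer must be a common multiple of 1386, 966, and 1050, so a multiple of their LCM.
1386 = 2 × 3^2 × 7 × 11
966 = 2 × 3 × 7 × 23
1050 = 2 × 3 × 5^2 × 7
LCM(1386, 966, 1050) = 2 × 3^2 × 5^2 × 7 × 11 × 23 = 796950.
Smallest multiple of 796950 that is ≥ 1976828: ⌈1976828/796950⌉ × 796950 = 3 × 796950 = 2390850.

2390850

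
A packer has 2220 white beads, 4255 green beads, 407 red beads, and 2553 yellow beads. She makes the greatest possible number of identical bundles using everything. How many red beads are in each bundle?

11

Number of bundles = gcd(2220, 4255, 407, 2553).
2220 = 2^2 × 3 × 5 × 37
4255 = 5 × 23 × 37
407 = 11 × 37
2553 = 3 × 23 × 37
gcd(2220, 4255, 407, 2553) = 37.
red beads per bundle = 407 / 37 = 11.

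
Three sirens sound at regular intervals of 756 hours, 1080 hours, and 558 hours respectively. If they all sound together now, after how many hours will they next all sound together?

234360 hours

They coincide at every common multiple of the periods; the first is the LCM.
756 = 2^2 × 3^3 × 7
1080 = 2^3 × 3^3 × 5
558 = 2 × 3^2 × 31
LCM(756, 1080, 558) = 2^3 × 3^3 × 5 × 7 × 31 = 234360.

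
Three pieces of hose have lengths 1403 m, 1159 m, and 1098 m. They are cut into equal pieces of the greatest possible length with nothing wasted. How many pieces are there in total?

60

Piece length = gcd(1403, 1159, 1098).
1403 = 23 × 61
1159 = 19 × 61
1098 = 2 × 3^2 × 61
gcd(1403, 1159, 1098) = 61.
Total pieces = 1403/61 + 1159/61 + 1098/61 = 23 + 19 + 18 = 60.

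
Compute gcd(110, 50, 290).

10

110 = 2 × 5 × 11
50 = 2 × 5^2
290 = 2 × 5 × 29
gcd(110, 50, 290) = 2 × 5 = 10.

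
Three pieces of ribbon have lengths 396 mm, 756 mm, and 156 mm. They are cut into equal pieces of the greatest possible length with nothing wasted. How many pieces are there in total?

Piece length = gcd(396, 756, 156).
396 = 2^2 × 3^2 × 11
756 = 2^2 × 3^3 × 7
156 = 2^2 × 3 × 13
gcd(396, 756, 156) = 2^2 × 3 = 12.
Total pieces = 396/12 + 756/12 + 156/12 = 33 + 63 + 13 = 109.

109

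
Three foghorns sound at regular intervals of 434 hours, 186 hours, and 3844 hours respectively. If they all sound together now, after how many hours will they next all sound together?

The first simultaneous occurrence is after LCM of the individual periods.
434 = 2 × 7 × 31
186 = 2 × 3 × 31
3844 = 2^2 × 31^2
LCM(434, 186, 3844) = 2^2 × 3 × 7 × 31^2 = 80724.

80724 hours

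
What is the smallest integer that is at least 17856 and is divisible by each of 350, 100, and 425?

The integer must be a common multiple of 350, 100, and 425, so a multiple of their LCM.
350 = 2 × 5^2 × 7
100 = 2^2 × 5^2
425 = 5^2 × 17
LCM(350, 100, 425) = 2^2 × 5^2 × 7 × 17 = 11900.
Smallest multiple of 11900 that is ≥ 17856: ⌈17856/11900⌉ × 11900 = 2 × 11900 = 23800.

23800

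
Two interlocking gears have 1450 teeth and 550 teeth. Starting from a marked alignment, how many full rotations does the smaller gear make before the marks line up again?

29 rotations

They are all back at their starting positions together after one LCM of the periods.
1450 = 2 × 5^2 × 29
550 = 2 × 5^2 × 11
LCM(1450, 550) = 2 × 5^2 × 11 × 29 = 15950.
Rotations for period 550: 15950 / 550 = 29.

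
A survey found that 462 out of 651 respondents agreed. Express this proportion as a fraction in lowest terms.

22/31

462 = 2 × 3 × 7 × 11
651 = 3 × 7 × 31
gcd(462, 651) = 3 × 7 = 21.
Divide numerator and denominator by 21: 462/651 = 22/31.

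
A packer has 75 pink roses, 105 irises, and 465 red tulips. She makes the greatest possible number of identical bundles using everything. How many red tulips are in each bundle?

Number of bundles = gcd(75, 105, 465).
75 = 3 × 5^2
105 = 3 × 5 × 7
465 = 3 × 5 × 31
gcd(75, 105, 465) = 3 × 5 = 15.
red tulips per bundle = 465 / 15 = 31.

31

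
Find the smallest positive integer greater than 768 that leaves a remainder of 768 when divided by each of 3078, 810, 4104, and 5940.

677928

N − 768 must be a common multiple of 3078, 810, 4104, and 5940.
3078 = 2 × 3^4 × 19
810 = 2 × 3^4 × 5
4104 = 2^3 × 3^3 × 19
5940 = 2^2 × 3^3 × 5 × 11
LCM(3078, 810, 4104, 5940) = 2^3 × 3^4 × 5 × 11 × 19 = 677160.
Smallest N > 768 is LCM + 768 = 677160 + 768 = 677928.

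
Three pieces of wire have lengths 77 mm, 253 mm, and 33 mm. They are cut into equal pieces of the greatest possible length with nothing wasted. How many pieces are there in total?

33

Piece length = gcd(77, 253, 33).
77 = 7 × 11
253 = 11 × 23
33 = 3 × 11
gcd(77, 253, 33) = 11.
Total pieces = 77/11 + 253/11 + 33/11 = 7 + 23 + 3 = 33.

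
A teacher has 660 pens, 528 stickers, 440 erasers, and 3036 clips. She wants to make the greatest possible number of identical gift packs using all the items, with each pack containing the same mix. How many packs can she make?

The pack count must divide each quantity, so the greatest is gcd(660, 528, 440, 3036).
660 = 2^2 × 3 × 5 × 11
528 = 2^4 × 3 × 11
440 = 2^3 × 5 × 11
3036 = 2^2 × 3 × 11 × 23
gcd(660, 528, 440, 3036) = 2^2 × 11 = 44.

44 packs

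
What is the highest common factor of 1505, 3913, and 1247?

43

1505 = 5 × 7 × 43
3913 = 7 × 13 × 43
1247 = 29 × 43
gcd(1505, 3913, 1247) = 43.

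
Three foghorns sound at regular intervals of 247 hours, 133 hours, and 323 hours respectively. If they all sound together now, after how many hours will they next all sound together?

29393 hours

The first simultaneous occurrence is after LCM of the individual periods.
247 = 13 × 19
133 = 7 × 19
323 = 17 × 19
LCM(247, 133, 323) = 7 × 13 × 17 × 19 = 29393.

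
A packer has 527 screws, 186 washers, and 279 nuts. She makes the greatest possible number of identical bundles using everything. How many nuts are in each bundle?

Number of bundles = gcd(527, 186, 279).
527 = 17 × 31
186 = 2 × 3 × 31
279 = 3^2 × 31
gcd(527, 186, 279) = 31.
nuts per bundle = 279 / 31 = 9.

9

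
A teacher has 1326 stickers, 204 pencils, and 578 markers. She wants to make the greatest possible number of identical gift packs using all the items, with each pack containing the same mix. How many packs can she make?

The pack count must divide each quantity, so the greatest is gcd(1326, 204, 578).
1326 = 2 × 3 × 13 × 17
204 = 2^2 × 3 × 17
578 = 2 × 17^2
gcd(1326, 204, 578) = 2 × 17 = 34.

34 packs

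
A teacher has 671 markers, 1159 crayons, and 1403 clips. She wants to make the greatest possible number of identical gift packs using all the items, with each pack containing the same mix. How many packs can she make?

61 packs

The pack count must divide each quantity, so the greatest is gcd(671, 1159, 1403).
671 = 11 × 61
1159 = 19 × 61
1403 = 23 × 61
gcd(671, 1159, 1403) = 61.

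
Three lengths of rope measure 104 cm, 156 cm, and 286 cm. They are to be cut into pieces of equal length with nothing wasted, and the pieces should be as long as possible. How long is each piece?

Each piece length must divide every original length, so the longest possible is gcd(104, 156, 286).
104 = 2^3 × 13
156 = 2^2 × 3 × 13
286 = 2 × 11 × 13
gcd(104, 156, 286) = 2 × 13 = 26.

26 cm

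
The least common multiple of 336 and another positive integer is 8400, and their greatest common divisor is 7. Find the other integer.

175

gcd × lcm = product of the two integers, so the other integer is (7 × 8400) / 336 = 175.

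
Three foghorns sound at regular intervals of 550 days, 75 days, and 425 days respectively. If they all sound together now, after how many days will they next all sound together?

28050 days

They coincide at every common multiple of the periods; the first is the LCM.
550 = 2 × 5^2 × 11
75 = 3 × 5^2
425 = 5^2 × 17
LCM(550, 75, 425) = 2 × 3 × 5^2 × 11 × 17 = 28050.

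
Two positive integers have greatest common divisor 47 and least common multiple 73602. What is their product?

For any two positive integers, gcd × lcm = product = 47 × 73602 = 3459294.

3459294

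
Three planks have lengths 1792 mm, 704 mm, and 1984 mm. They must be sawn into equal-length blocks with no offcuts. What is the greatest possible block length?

This is the greatest common divisor of 1792, 704, and 1984.
1792 = 2^8 × 7
704 = 2^6 × 11
1984 = 2^6 × 31
gcd(1792, 704, 1984) = 2^6 = 64.

64 mm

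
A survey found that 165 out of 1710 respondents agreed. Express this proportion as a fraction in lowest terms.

165 = 3 × 5 × 11
1710 = 2 × 3^2 × 5 × 19
gcd(165, 1710) = 3 × 5 = 15.
Divide numerator and denominator by 15: 165/1710 = 11/114.

11/114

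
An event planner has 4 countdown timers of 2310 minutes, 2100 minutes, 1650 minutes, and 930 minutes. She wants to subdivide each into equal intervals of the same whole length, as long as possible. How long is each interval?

30 minutes

The interval must divide each timer length; the longest such is the gcd.
2310 = 2 × 3 × 5 × 7 × 11
2100 = 2^2 × 3 × 5^2 × 7
1650 = 2 × 3 × 5^2 × 11
930 = 2 × 3 × 5 × 31
gcd(2310, 2100, 1650, 930) = 2 × 3 × 5 = 30.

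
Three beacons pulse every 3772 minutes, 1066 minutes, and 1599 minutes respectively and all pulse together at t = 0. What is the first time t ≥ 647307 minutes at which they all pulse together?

735540 minutes

Joint pulses occur at multiples of LCM(3772, 1066, 1599).
3772 = 2^2 × 23 × 41
1066 = 2 × 13 × 41
1599 = 3 × 13 × 41
LCM(3772, 1066, 1599) = 2^2 × 3 × 13 × 23 × 41 = 147108.
Smallest multiple of 147108 that is ≥ 647307: ⌈647307/147108⌉ × 147108 = 5 × 147108 = 735540.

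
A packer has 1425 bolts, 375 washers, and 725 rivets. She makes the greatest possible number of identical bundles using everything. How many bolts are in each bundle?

Number of bundles = gcd(1425, 375, 725).
1425 = 3 × 5^2 × 19
375 = 3 × 5^3
725 = 5^2 × 29
gcd(1425, 375, 725) = 5^2 = 25.
bolts per bundle = 1425 / 25 = 57.

57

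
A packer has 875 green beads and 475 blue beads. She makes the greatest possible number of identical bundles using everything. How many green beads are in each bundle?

35

Number of bundles = gcd(875, 475).
875 = 5^3 × 7
475 = 5^2 × 19
gcd(875, 475) = 5^2 = 25.
green beads per bundle = 875 / 25 = 35.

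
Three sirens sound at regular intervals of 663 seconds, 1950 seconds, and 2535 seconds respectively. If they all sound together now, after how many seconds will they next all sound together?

We need the least common multiple of the intervals.
663 = 3 × 13 × 17
1950 = 2 × 3 × 5^2 × 13
2535 = 3 × 5 × 13^2
LCM(663, 1950, 2535) = 2 × 3 × 5^2 × 13^2 × 17 = 430950.

430950 seconds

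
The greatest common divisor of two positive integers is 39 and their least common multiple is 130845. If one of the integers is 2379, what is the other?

2145

For two integers, gcd × lcm = product, so the other is (39 × 130845) / 2379 = 5102955 / 2379 = 2145.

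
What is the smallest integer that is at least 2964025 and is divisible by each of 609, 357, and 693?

3074841

The integer must be a common multiple of 609, 357, and 693, so a multiple of their LCM.
609 = 3 × 7 × 29
357 = 3 × 7 × 17
693 = 3^2 × 7 × 11
LCM(609, 357, 693) = 3^2 × 7 × 11 × 17 × 29 = 341649.
Smallest multiple of 341649 that is ≥ 2964025: ⌈2964025/341649⌉ × 341649 = 9 × 341649 = 3074841.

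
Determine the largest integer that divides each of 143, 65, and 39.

13

143 = 11 × 13
65 = 5 × 13
39 = 3 × 13
gcd(143, 65, 39) = 13.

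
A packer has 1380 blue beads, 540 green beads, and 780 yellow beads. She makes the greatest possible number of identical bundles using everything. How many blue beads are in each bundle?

Number of bundles = gcd(1380, 540, 780).
1380 = 2^2 × 3 × 5 × 23
540 = 2^2 × 3^3 × 5
780 = 2^2 × 3 × 5 × 13
gcd(1380, 540, 780) = 2^2 × 3 × 5 = 60.
blue beads per bundle = 1380 / 60 = 23.

23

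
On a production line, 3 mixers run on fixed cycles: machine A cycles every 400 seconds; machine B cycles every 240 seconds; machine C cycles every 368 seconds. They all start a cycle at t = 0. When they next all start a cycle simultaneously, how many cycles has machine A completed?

All finish a whole number of cycles simultaneously at t = LCM of the periods.
400 = 2^4 × 5^2
240 = 2^4 × 3 × 5
368 = 2^4 × 23
LCM(400, 240, 368) = 2^4 × 3 × 5^2 × 23 = 27600.
Cycles for period 400: 27600 / 400 = 69.

69 cycles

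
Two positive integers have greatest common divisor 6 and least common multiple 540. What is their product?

3240

For any two positive integers, gcd × lcm = product = 6 × 540 = 3240.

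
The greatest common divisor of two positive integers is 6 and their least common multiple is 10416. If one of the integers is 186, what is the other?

336

For two integers, gcd × lcm = product, so the other is (6 × 10416) / 186 = 62496 / 186 = 336.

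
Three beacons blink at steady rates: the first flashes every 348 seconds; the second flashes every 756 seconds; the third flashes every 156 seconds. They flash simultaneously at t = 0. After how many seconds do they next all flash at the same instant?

The first simultaneous occurrence is after LCM of the individual periods.
348 = 2^2 × 3 × 29
756 = 2^2 × 3^3 × 7
156 = 2^2 × 3 × 13
LCM(348, 756, 156) = 2^2 × 3^3 × 7 × 13 × 29 = 285012.

285012 seconds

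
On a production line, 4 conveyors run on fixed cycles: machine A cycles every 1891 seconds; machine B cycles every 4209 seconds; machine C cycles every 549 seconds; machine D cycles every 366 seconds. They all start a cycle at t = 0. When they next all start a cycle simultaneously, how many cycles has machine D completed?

2139 cycles

The first common completion time is the LCM of the periods.
1891 = 31 × 61
4209 = 3 × 23 × 61
549 = 3^2 × 61
366 = 2 × 3 × 61
LCM(1891, 4209, 549, 366) = 2 × 3^2 × 23 × 31 × 61 = 782874.
Cycles for period 366: 782874 / 366 = 2139.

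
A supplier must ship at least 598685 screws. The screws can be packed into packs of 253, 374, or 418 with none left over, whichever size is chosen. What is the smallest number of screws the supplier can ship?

The number of screws must be a common multiple of 253, 374, and 418, so a multiple of their LCM.
253 = 11 × 23
374 = 2 × 11 × 17
418 = 2 × 11 × 19
LCM(253, 374, 418) = 2 × 11 × 17 × 19 × 23 = 163438.
Smallest multiple of 163438 that is ≥ 598685: ⌈598685/163438⌉ × 163438 = 4 × 163438 = 653752.

653752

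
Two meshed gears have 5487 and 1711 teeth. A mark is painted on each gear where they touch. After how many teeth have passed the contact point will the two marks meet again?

We need the least common multiple of the intervals.
5487 = 3 × 31 × 59
1711 = 29 × 59
LCM(5487, 1711) = 3 × 29 × 31 × 59 = 159123.

159123 teeth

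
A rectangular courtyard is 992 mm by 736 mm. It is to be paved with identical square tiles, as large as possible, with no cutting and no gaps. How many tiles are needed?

Tile side = gcd(992, 736).
992 = 2^5 × 31
736 = 2^5 × 23
gcd(992, 736) = 2^5 = 32.
Tiles: (992/32) × (736/32) = 31 × 23 = 713.

713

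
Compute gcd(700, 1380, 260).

700 = 2^2 × 5^2 × 7
1380 = 2^2 × 3 × 5 × 23
260 = 2^2 × 5 × 13
gcd(700, 1380, 260) = 2^2 × 5 = 20.

20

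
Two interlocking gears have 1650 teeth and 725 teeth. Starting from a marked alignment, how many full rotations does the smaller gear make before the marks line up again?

66 rotations

All finish a whole number of cycles simultaneously at t = LCM of the periods.
1650 = 2 × 3 × 5^2 × 11
725 = 5^2 × 29
LCM(1650, 725) = 2 × 3 × 5^2 × 11 × 29 = 47850.
Rotations for period 725: 47850 / 725 = 66.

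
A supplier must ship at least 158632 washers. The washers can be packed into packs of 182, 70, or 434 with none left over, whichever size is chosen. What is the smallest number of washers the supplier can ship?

The number of washers must be a common multiple of 182, 70, and 434, so a multiple of their LCM.
182 = 2 × 7 × 13
70 = 2 × 5 × 7
434 = 2 × 7 × 31
LCM(182, 70, 434) = 2 × 5 × 7 × 13 × 31 = 28210.
Smallest multiple of 28210 that is ≥ 158632: ⌈158632/28210⌉ × 28210 = 6 × 28210 = 169260.

169260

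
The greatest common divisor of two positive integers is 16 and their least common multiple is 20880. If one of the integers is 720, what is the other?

464

For two integers, gcd × lcm = product, so the other is (16 × 20880) / 720 = 334080 / 720 = 464.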